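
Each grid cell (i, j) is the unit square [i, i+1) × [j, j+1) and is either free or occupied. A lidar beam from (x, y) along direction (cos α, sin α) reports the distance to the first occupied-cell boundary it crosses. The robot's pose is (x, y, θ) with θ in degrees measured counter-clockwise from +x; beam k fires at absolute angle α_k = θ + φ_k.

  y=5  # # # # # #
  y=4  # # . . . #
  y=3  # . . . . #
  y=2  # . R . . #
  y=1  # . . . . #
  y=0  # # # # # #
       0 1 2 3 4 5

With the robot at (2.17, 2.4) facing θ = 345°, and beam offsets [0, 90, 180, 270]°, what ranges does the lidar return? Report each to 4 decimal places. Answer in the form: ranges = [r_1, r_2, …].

beam 1: φ=0°, α=345°
  cosα=0.9659 sinα=-0.2588 | (2,2) | tMaxX 0.8593 tMaxY 1.5455 | tΔX 1.0353 tΔY 3.8637
    t=0.8593 [x] (3,2)
    t=1.5455 [y] (3,1)
    t=1.8946 [x] (4,1)
    t=2.9298 [x] (5,1) — stop
  → r_1 = 2.9298
beam 2: φ=90°, α=75°
  cosα=0.2588 sinα=0.9659 | (2,2) | tMaxX 3.2069 tMaxY 0.6212 | tΔX 3.8637 tΔY 1.0353
    t=0.6212 [y] (2,3)
    t=1.6564 [y] (2,4)
    t=2.6917 [y] (2,5) — stop
  → r_2 = 2.6917
beam 3: φ=180°, α=165°
  cosα=-0.9659 sinα=0.2588 | (2,2) | tMaxX 0.1760 tMaxY 2.3182 | tΔX 1.0353 tΔY 3.8637
    t=0.1760 [x] (1,2)
    t=1.2113 [x] (0,2) — stop
  → r_3 = 1.2113
beam 4: φ=270°, α=255°
  cosα=-0.2588 sinα=-0.9659 | (2,2) | tMaxX 0.6568 tMaxY 0.4141 | tΔX 3.8637 tΔY 1.0353
    t=0.4141 [y] (2,1)
    t=0.6568 [x] (1,1)
    t=1.4494 [y] (1,0) — stop
  → r_4 = 1.4494

ranges = [2.9298, 2.6917, 1.2113, 1.4494]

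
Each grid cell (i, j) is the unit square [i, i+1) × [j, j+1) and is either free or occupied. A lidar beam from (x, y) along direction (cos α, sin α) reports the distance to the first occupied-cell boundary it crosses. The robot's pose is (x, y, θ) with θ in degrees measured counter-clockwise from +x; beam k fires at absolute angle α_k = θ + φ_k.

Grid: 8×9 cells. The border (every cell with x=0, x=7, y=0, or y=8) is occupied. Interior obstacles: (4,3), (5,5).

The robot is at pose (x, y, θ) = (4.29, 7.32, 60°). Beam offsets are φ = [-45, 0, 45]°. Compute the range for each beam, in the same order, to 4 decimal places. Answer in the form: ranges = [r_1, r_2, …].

beam 1: φ=-45°, α=15°
  d=(0.9659,0.2588)  start (4,7)  tX=0.7350 tY=2.6273  stride 1/|dx|=1.0353 1/|dy|=3.8637
    cross x-line → (5,7), t=0.7350
    cross x-line → (6,7), t=1.7703
    cross y-line → (6,8), t=2.6273 (wall)
  → r_1 = 2.6273
beam 2: φ=0°, α=60°
  d=(0.5000,0.8660)  start (4,7)  tX=1.4200 tY=0.7852  stride 1/|dx|=2.0000 1/|dy|=1.1547
    cross y-line → (4,8), t=0.7852 (wall)
  → r_2 = 0.7852
beam 3: φ=45°, α=105°
  d=(-0.2588,0.9659)  start (4,7)  tX=1.1205 tY=0.7040  stride 1/|dx|=3.8637 1/|dy|=1.0353
    cross y-line → (4,8), t=0.7040 (wall)
  → r_3 = 0.7040

ranges = [2.6273, 0.7852, 0.7040]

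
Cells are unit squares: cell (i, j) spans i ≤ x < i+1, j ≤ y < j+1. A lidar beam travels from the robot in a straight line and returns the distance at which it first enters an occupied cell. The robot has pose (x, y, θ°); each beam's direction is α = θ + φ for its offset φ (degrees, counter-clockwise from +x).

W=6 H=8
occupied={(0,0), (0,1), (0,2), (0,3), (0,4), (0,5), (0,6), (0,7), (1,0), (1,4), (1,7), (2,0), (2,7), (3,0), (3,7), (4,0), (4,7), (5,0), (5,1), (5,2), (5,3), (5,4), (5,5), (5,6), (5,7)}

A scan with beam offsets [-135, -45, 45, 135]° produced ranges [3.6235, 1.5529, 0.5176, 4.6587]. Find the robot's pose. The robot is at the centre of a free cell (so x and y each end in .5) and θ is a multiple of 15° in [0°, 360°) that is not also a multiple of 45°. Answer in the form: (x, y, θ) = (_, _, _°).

(x, y, θ) = (4.5, 2.5, 330°)

Candidates: 23 free-cell centres × 16 headings = 368 poses. Raycast each; keep the one whose scan matches to 4 dp.
  (2.5, 2.5, 195°): beam 1 = 5.0000 ≠ 3.6235 ✗
  (1.5, 1.5, 285°): beam 1 = 0.5774 ≠ 3.6235 ✗
  (3.5, 6.5, 105°): beam 1 = 1.7321 ≠ 3.6235 ✗
  (2.5, 3.5, 60°): beam 1 = 2.5882 ≠ 3.6235 ✗
  …
  (4.5, 2.5, 330°): r_1=3.6235, r_2=1.5529, r_3=0.5176, r_4=4.6587 — all match ✓
No second candidate reproduces the full scan.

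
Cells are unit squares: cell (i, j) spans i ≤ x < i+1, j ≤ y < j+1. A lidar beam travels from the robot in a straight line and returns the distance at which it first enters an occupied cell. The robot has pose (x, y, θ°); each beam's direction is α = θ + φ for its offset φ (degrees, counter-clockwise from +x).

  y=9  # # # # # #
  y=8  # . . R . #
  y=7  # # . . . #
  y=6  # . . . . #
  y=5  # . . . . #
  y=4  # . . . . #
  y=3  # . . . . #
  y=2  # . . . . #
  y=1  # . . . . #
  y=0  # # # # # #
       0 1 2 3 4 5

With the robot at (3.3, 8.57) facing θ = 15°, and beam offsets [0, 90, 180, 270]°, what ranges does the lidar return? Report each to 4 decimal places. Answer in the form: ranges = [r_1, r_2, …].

beam 1: φ=0°, α=15°
  d=(0.9659,0.2588)  start (3,8)  tX=0.7247 tY=1.6614  stride 1/|dx|=1.0353 1/|dy|=3.8637
    cross x-line → (4,8), t=0.7247
    cross y-line → (4,9), t=1.6614 (wall)
  → r_1 = 1.6614
beam 2: φ=90°, α=105°
  d=(-0.2588,0.9659)  start (3,8)  tX=1.1591 tY=0.4452  stride 1/|dx|=3.8637 1/|dy|=1.0353
    cross y-line → (3,9), t=0.4452 (wall)
  → r_2 = 0.4452
beam 3: φ=180°, α=195°
  d=(-0.9659,-0.2588)  start (3,8)  tX=0.3106 tY=2.2023  stride 1/|dx|=1.0353 1/|dy|=3.8637
    cross x-line → (2,8), t=0.3106
    cross x-line → (1,8), t=1.3459
    cross y-line → (1,7), t=2.2023 (wall)
  → r_3 = 2.2023
beam 4: φ=270°, α=285°
  d=(0.2588,-0.9659)  start (3,8)  tX=2.7046 tY=0.5901  stride 1/|dx|=3.8637 1/|dy|=1.0353
    cross y-line → (3,7), t=0.5901
    cross y-line → (3,6), t=1.6254
    cross y-line → (3,5), t=2.6607
    cross x-line → (4,5), t=2.7046
    cross y-line → (4,4), t=3.6959
    cross y-line → (4,3), t=4.7312
    cross y-line → (4,2), t=5.7665
    cross x-line → (5,2), t=6.5683 (wall)
  → r_4 = 6.5683

ranges = [1.6614, 0.4452, 2.2023, 6.5683]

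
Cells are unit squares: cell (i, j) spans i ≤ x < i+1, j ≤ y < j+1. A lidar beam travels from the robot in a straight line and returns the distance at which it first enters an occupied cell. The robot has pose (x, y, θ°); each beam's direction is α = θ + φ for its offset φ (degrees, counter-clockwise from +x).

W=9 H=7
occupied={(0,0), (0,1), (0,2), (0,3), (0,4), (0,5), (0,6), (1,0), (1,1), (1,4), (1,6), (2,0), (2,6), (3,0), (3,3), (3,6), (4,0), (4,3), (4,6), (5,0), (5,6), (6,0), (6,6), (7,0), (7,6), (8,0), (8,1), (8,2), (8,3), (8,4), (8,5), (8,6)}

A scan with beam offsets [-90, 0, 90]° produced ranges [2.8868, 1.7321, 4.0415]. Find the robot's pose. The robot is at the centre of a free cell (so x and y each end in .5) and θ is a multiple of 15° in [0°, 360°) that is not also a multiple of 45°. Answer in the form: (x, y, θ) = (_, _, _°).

(x, y, θ) = (4.5, 2.5, 300°)

The pose lattice has 31·16 = 496 candidates. Test each by forward raycasting.
  (2.5, 5.5, 60°): beam 1 = 6.3509 ≠ 2.8868 ✗
  (7.5, 4.5, 195°): beam 1 = 1.5529 ≠ 2.8868 ✗
  (6.5, 5.5, 60°): beam 1 = 1.7321 ≠ 2.8868 ✗
  …
  (4.5, 2.5, 300°): r_1=2.8868, r_2=1.7321, r_3=4.0415 — all match ✓
No second candidate reproduces the full scan.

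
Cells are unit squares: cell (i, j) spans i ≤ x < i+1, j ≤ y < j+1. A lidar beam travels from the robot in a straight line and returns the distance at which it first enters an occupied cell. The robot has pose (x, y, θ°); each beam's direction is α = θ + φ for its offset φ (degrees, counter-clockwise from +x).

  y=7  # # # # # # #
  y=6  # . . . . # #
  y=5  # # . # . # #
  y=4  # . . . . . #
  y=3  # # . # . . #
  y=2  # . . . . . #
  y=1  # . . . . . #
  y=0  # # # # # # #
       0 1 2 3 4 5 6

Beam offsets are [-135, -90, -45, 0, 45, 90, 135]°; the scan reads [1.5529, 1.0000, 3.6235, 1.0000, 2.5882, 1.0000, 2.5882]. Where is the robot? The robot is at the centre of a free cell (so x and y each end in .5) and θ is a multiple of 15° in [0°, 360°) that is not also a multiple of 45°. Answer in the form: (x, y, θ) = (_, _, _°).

(x, y, θ) = (2.5, 4.5, 330°)

The pose lattice has 24·16 = 384 candidates. Test each by forward raycasting.
  (4.5, 3.5, 255°): beam 1 = 1.7321 ≠ 1.5529 ✗
  (4.5, 6.5, 285°): beam 1 = 1.0000 ≠ 1.5529 ✗
  (2.5, 1.5, 330°): beam 2 = 0.5774 ≠ 1.0000 ✗
  (2.5, 2.5, 300°): beam 2 = 1.7321 ≠ 1.0000 ✗
  (4.5, 4.5, 300°): beam 1 = 2.5882 ≠ 1.5529 ✗
  …
  (2.5, 4.5, 330°): r_1=1.5529, r_2=1.0000, r_3=3.6235, r_4=1.0000, r_5=2.5882, r_6=1.0000, r_7=2.5882 — all match ✓
Unique over the lattice → pose = (2.5, 4.5, 330°).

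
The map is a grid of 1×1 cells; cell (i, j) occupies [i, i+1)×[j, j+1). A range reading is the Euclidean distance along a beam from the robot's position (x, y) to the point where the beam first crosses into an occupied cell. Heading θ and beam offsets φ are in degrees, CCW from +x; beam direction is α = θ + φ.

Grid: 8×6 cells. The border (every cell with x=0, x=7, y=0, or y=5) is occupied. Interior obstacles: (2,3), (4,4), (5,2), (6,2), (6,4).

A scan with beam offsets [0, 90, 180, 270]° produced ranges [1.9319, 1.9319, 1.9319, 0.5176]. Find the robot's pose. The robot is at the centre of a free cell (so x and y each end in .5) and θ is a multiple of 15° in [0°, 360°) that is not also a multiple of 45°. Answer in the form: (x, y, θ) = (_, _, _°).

(x, y, θ) = (3.5, 1.5, 15°)

Candidates: 19 free-cell centres × 16 headings = 304 poses. Raycast each; keep the one whose scan matches to 4 dp.
  (6.5, 3.5, 120°): beam 1 = 0.5774 ≠ 1.9319 ✗
  (4.5, 3.5, 210°): beam 1 = 4.0415 ≠ 1.9319 ✗
  (4.5, 2.5, 15°): beam 1 = 0.5176 ≠ 1.9319 ✗
  …
  (3.5, 1.5, 15°): r_1=1.9319, r_2=1.9319, r_3=1.9319, r_4=0.5176 — all match ✓
No second candidate reproduces the full scan.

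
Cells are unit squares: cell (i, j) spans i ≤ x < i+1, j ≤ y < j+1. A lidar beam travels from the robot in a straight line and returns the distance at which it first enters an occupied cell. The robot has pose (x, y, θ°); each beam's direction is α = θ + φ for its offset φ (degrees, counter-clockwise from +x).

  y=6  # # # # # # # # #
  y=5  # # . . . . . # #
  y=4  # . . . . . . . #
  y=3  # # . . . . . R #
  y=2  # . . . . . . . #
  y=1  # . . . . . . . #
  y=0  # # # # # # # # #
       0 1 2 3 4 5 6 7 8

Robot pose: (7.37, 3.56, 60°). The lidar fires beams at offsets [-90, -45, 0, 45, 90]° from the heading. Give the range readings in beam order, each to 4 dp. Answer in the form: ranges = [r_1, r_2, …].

beam 1: φ=-90°, α=330°
  dir = (cos 330°, sin 330°) = (0.8660, -0.5000); from cell (7,3)
  next x-line at t=0.7275, next y-line at t=1.1200; Δt_x=1.1547, Δt_y=2.0000
    x: enter (8,3) at t=0.7275 ← occupied
  → r_1 = 0.7275
beam 2: φ=-45°, α=15°
  dir = (cos 15°, sin 15°) = (0.9659, 0.2588); from cell (7,3)
  next x-line at t=0.6522, next y-line at t=1.7000; Δt_x=1.0353, Δt_y=3.8637
    x: enter (8,3) at t=0.6522 ← occupied
  → r_2 = 0.6522
beam 3: φ=0°, α=60°
  dir = (cos 60°, sin 60°) = (0.5000, 0.8660); from cell (7,3)
  next x-line at t=1.2600, next y-line at t=0.5081; Δt_x=2.0000, Δt_y=1.1547
    y: enter (7,4) at t=0.5081
    x: enter (8,4) at t=1.2600 ← occupied
  → r_3 = 1.2600
beam 4: φ=45°, α=105°
  dir = (cos 105°, sin 105°) = (-0.2588, 0.9659); from cell (7,3)
  next x-line at t=1.4296, next y-line at t=0.4555; Δt_x=3.8637, Δt_y=1.0353
    y: enter (7,4) at t=0.4555
    x: enter (6,4) at t=1.4296
    y: enter (6,5) at t=1.4908
    y: enter (6,6) at t=2.5261 ← occupied
  → r_4 = 2.5261
beam 5: φ=90°, α=150°
  dir = (cos 150°, sin 150°) = (-0.8660, 0.5000); from cell (7,3)
  next x-line at t=0.4272, next y-line at t=0.8800; Δt_x=1.1547, Δt_y=2.0000
    x: enter (6,3) at t=0.4272
    y: enter (6,4) at t=0.8800
    x: enter (5,4) at t=1.5819
    x: enter (4,4) at t=2.7366
    y: enter (4,5) at t=2.8800
    x: enter (3,5) at t=3.8913
    y: enter (3,6) at t=4.8800 ← occupied
  → r_5 = 4.8800

ranges = [0.7275, 0.6522, 1.2600, 2.5261, 4.8800]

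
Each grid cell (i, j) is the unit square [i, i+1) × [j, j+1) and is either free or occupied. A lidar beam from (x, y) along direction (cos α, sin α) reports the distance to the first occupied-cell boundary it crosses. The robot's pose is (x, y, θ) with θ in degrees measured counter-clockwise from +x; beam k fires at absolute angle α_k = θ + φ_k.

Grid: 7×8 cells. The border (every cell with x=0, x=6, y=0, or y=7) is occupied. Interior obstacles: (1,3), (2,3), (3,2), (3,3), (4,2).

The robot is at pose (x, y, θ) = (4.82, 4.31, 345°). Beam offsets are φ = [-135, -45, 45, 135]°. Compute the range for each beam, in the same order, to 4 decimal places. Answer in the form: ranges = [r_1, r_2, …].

ranges = [0.9469, 2.3600, 1.3625, 3.1061]

beam 1: φ=-135°, α=210°
  dir = (cos 210°, sin 210°) = (-0.8660, -0.5000); from cell (4,4)
  next x-line at t=0.9469, next y-line at t=0.6200; Δt_x=1.1547, Δt_y=2.0000
    y: enter (4,3) at t=0.6200
    x: enter (3,3) at t=0.9469 ← occupied
  → r_1 = 0.9469
beam 2: φ=-45°, α=300°
  dir = (cos 300°, sin 300°) = (0.5000, -0.8660); from cell (4,4)
  next x-line at t=0.3600, next y-line at t=0.3580; Δt_x=2.0000, Δt_y=1.1547
    y: enter (4,3) at t=0.3580
    x: enter (5,3) at t=0.3600
    y: enter (5,2) at t=1.5127
    x: enter (6,2) at t=2.3600 ← occupied
  → r_2 = 2.3600
beam 3: φ=45°, α=30°
  dir = (cos 30°, sin 30°) = (0.8660, 0.5000); from cell (4,4)
  next x-line at t=0.2078, next y-line at t=1.3800; Δt_x=1.1547, Δt_y=2.0000
    x: enter (5,4) at t=0.2078
    x: enter (6,4) at t=1.3625 ← occupied
  → r_3 = 1.3625
beam 4: φ=135°, α=120°
  dir = (cos 120°, sin 120°) = (-0.5000, 0.8660); from cell (4,4)
  next x-line at t=1.6400, next y-line at t=0.7967; Δt_x=2.0000, Δt_y=1.1547
    y: enter (4,5) at t=0.7967
    x: enter (3,5) at t=1.6400
    y: enter (3,6) at t=1.9514
    y: enter (3,7) at t=3.1061 ← occupied
  → r_4 = 3.1061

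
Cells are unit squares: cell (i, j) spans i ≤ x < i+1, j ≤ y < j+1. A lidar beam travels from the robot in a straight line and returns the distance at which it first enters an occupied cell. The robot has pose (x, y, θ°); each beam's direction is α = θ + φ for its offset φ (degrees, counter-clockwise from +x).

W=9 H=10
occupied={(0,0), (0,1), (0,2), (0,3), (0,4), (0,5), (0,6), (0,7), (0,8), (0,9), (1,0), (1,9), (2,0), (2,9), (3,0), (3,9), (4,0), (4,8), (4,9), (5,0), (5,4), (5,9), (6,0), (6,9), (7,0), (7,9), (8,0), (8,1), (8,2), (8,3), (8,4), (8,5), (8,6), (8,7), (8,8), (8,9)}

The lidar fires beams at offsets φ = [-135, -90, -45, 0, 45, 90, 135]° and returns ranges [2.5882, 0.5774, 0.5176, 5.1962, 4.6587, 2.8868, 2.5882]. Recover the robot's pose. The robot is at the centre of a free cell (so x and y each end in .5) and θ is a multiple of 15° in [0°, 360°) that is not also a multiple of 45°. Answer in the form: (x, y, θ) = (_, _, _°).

(x, y, θ) = (5.5, 3.5, 150°)

The pose lattice has 54·16 = 864 candidates. Test each by forward raycasting.
  (3.5, 6.5, 240°): beam 2 = 2.8868 ≠ 0.5774 ✗
  (1.5, 7.5, 15°): beam 1 = 1.0000 ≠ 2.5882 ✗
  (6.5, 6.5, 75°): beam 1 = 3.0000 ≠ 2.5882 ✗
  …
  (5.5, 3.5, 150°): r_1=2.5882, r_2=0.5774, r_3=0.5176, r_4=5.1962, r_5=4.6587, r_6=2.8868, r_7=2.5882 — all match ✓
Only this pose fits every beam.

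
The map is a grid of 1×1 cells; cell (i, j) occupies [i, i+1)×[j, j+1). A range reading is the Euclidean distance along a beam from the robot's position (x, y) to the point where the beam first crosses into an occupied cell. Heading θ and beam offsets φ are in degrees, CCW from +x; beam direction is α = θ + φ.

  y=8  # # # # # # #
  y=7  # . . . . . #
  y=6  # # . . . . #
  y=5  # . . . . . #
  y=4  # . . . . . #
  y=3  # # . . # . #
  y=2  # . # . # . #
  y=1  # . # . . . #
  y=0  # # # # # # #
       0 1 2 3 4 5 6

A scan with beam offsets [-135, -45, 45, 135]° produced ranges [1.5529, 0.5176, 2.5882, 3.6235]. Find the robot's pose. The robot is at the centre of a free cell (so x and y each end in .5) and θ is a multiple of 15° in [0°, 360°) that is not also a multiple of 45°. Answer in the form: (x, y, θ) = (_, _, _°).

(x, y, θ) = (2.5, 6.5, 210°)

The pose lattice has 29·16 = 464 candidates. Test each by forward raycasting.
  (1.5, 7.5, 150°): beam 1 = 1.9319 ≠ 1.5529 ✗
  (4.5, 6.5, 240°): beam 2 = 3.6235 ≠ 0.5176 ✗
  (2.5, 5.5, 195°): beam 1 = 2.8868 ≠ 1.5529 ✗
  (3.5, 7.5, 285°): beam 1 = 1.0000 ≠ 1.5529 ✗
  …
  (2.5, 6.5, 210°): r_1=1.5529, r_2=0.5176, r_3=2.5882, r_4=3.6235 — all match ✓
Only this pose fits every beam.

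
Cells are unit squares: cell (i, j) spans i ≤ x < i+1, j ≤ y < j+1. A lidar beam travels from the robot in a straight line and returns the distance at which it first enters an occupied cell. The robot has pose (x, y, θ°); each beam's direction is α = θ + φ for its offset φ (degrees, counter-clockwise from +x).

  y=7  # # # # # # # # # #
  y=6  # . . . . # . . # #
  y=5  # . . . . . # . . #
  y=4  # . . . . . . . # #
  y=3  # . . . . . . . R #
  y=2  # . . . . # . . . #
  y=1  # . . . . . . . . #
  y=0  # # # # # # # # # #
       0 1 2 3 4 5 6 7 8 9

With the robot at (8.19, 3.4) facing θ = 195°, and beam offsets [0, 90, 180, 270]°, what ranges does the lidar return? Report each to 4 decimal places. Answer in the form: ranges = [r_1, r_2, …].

beam 1: φ=0°, α=195°
  d=(-0.9659,-0.2588)  start (8,3)  tX=0.1967 tY=1.5455  stride 1/|dx|=1.0353 1/|dy|=3.8637
    cross x-line → (7,3), t=0.1967
    cross x-line → (6,3), t=1.2320
    cross y-line → (6,2), t=1.5455
    cross x-line → (5,2), t=2.2673 (wall)
  → r_1 = 2.2673
beam 2: φ=90°, α=285°
  d=(0.2588,-0.9659)  start (8,3)  tX=3.1296 tY=0.4141  stride 1/|dx|=3.8637 1/|dy|=1.0353
    cross y-line → (8,2), t=0.4141
    cross y-line → (8,1), t=1.4494
    cross y-line → (8,0), t=2.4847 (wall)
  → r_2 = 2.4847
beam 3: φ=180°, α=15°
  d=(0.9659,0.2588)  start (8,3)  tX=0.8386 tY=2.3182  stride 1/|dx|=1.0353 1/|dy|=3.8637
    cross x-line → (9,3), t=0.8386 (wall)
  → r_3 = 0.8386
beam 4: φ=270°, α=105°
  d=(-0.2588,0.9659)  start (8,3)  tX=0.7341 tY=0.6212  stride 1/|dx|=3.8637 1/|dy|=1.0353
    cross y-line → (8,4), t=0.6212 (wall)
  → r_4 = 0.6212

ranges = [2.2673, 2.4847, 0.8386, 0.6212]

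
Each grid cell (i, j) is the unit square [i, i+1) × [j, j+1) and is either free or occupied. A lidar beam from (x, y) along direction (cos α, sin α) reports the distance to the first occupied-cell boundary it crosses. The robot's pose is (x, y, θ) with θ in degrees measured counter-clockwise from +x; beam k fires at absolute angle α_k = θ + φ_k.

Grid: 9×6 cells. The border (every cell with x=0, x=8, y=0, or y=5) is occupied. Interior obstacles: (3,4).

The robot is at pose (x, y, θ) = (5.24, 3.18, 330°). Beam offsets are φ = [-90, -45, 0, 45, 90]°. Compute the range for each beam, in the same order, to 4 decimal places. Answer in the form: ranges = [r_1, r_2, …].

ranges = [2.5172, 2.2569, 3.1870, 2.8574, 2.1016]

beam 1: φ=-90°, α=240°
  direction (-0.5000, -0.8660); cell (5,3); t to first gridline: x 0.4800, y 0.2078 (then +2.0000 / +1.1547)
    (5,2) via y @ 0.2078
    (4,2) via x @ 0.4800
    (4,1) via y @ 1.3625
    (3,1) via x @ 2.4800
    (3,0) via y @ 2.5172  # hit
  → r_1 = 2.5172
beam 2: φ=-45°, α=285°
  direction (0.2588, -0.9659); cell (5,3); t to first gridline: x 2.9364, y 0.1863 (then +3.8637 / +1.0353)
    (5,2) via y @ 0.1863
    (5,1) via y @ 1.2216
    (5,0) via y @ 2.2569  # hit
  → r_2 = 2.2569
beam 3: φ=0°, α=330°
  direction (0.8660, -0.5000); cell (5,3); t to first gridline: x 0.8776, y 0.3600 (then +1.1547 / +2.0000)
    (5,2) via y @ 0.3600
    (6,2) via x @ 0.8776
    (7,2) via x @ 2.0323
    (7,1) via y @ 2.3600
    (8,1) via x @ 3.1870  # hit
  → r_3 = 3.1870
beam 4: φ=45°, α=15°
  direction (0.9659, 0.2588); cell (5,3); t to first gridline: x 0.7868, y 3.1682 (then +1.0353 / +3.8637)
    (6,3) via x @ 0.7868
    (7,3) via x @ 1.8221
    (8,3) via x @ 2.8574  # hit
  → r_4 = 2.8574
beam 5: φ=90°, α=60°
  direction (0.5000, 0.8660); cell (5,3); t to first gridline: x 1.5200, y 0.9469 (then +2.0000 / +1.1547)
    (5,4) via y @ 0.9469
    (6,4) via x @ 1.5200
    (6,5) via y @ 2.1016  # hit
  → r_5 = 2.1016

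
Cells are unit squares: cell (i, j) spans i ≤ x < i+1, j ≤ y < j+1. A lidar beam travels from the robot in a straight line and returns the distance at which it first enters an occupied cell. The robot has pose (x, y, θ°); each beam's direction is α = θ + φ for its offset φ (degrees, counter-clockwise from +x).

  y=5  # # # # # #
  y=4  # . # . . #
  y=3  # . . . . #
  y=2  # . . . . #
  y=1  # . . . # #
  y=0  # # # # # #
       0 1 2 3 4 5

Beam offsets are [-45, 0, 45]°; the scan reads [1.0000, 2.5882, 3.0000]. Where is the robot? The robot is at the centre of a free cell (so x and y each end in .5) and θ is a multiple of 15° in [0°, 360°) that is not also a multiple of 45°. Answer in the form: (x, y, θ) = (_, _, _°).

(x, y, θ) = (1.5, 3.5, 285°)

Candidates: 14 free-cell centres × 16 headings = 224 poses. Raycast each; keep the one whose scan matches to 4 dp.
  (2.5, 3.5, 240°): beam 1 = 1.5529 ≠ 1.0000 ✗
  (1.5, 3.5, 210°): beam 1 = 0.5176 ≠ 1.0000 ✗
  (3.5, 2.5, 15°): beam 2 = 1.5529 ≠ 2.5882 ✗
  (3.5, 2.5, 150°): beam 1 = 1.9319 ≠ 1.0000 ✗
  …
  (1.5, 3.5, 285°): r_1=1.0000, r_2=2.5882, r_3=3.0000 — all match ✓
No second candidate reproduces the full scan.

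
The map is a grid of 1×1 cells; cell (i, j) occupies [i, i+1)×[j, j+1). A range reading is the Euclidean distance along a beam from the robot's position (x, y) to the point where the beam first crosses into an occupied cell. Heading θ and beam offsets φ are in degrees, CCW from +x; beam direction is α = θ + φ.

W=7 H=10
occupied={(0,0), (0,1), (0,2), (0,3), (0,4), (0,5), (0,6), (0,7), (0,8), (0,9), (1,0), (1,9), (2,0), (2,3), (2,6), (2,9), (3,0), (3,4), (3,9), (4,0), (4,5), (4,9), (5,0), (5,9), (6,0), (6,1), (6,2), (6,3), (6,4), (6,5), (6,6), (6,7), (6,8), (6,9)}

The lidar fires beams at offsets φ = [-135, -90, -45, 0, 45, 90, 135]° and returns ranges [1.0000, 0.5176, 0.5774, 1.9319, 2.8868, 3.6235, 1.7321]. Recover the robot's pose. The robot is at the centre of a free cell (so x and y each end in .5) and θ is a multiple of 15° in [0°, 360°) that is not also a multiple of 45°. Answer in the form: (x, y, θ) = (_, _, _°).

(x, y, θ) = (3.5, 1.5, 345°)

The pose lattice has 36·16 = 576 candidates. Test each by forward raycasting.
  (3.5, 3.5, 240°): beam 1 = 0.5176 ≠ 1.0000 ✗
  (4.5, 3.5, 300°): beam 1 = 1.5529 ≠ 1.0000 ✗
  (5.5, 2.5, 150°): beam 1 = 0.5176 ≠ 1.0000 ✗
  (5.5, 7.5, 30°): beam 1 = 1.9319 ≠ 1.0000 ✗
  (3.5, 5.5, 75°): beam 1 = 0.5774 ≠ 1.0000 ✗
  …
  (3.5, 1.5, 345°): r_1=1.0000, r_2=0.5176, r_3=0.5774, r_4=1.9319, r_5=2.8868, r_6=3.6235, r_7=1.7321 — all match ✓
Only this pose fits every beam.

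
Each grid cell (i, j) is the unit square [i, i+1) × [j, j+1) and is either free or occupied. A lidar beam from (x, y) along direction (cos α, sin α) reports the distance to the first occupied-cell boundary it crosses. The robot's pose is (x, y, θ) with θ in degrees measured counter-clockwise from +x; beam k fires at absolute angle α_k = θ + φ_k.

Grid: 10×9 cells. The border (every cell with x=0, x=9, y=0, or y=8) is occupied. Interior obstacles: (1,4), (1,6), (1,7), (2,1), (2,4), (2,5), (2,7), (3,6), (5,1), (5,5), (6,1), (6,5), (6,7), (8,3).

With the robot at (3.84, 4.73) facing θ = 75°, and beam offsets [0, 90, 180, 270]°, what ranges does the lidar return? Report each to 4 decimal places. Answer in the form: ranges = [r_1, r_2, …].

ranges = [3.3854, 0.8696, 3.2455, 4.3067]

beam 1: φ=0°, α=75°
  cosα=0.2588 sinα=0.9659 | (3,4) | tMaxX 0.6182 tMaxY 0.2795 | tΔX 3.8637 tΔY 1.0353
    t=0.2795 [y] (3,5)
    t=0.6182 [x] (4,5)
    t=1.3148 [y] (4,6)
    t=2.3501 [y] (4,7)
    t=3.3854 [y] (4,8) — stop
  → r_1 = 3.3854
beam 2: φ=90°, α=165°
  cosα=-0.9659 sinα=0.2588 | (3,4) | tMaxX 0.8696 tMaxY 1.0432 | tΔX 1.0353 tΔY 3.8637
    t=0.8696 [x] (2,4) — stop
  → r_2 = 0.8696
beam 3: φ=180°, α=255°
  cosα=-0.2588 sinα=-0.9659 | (3,4) | tMaxX 3.2455 tMaxY 0.7558 | tΔX 3.8637 tΔY 1.0353
    t=0.7558 [y] (3,3)
    t=1.7910 [y] (3,2)
    t=2.8263 [y] (3,1)
    t=3.2455 [x] (2,1) — stop
  → r_3 = 3.2455
beam 4: φ=270°, α=345°
  cosα=0.9659 sinα=-0.2588 | (3,4) | tMaxX 0.1656 tMaxY 2.8205 | tΔX 1.0353 tΔY 3.8637
    t=0.1656 [x] (4,4)
    t=1.2009 [x] (5,4)
    t=2.2362 [x] (6,4)
    t=2.8205 [y] (6,3)
    t=3.2715 [x] (7,3)
    t=4.3067 [x] (8,3) — stop
  → r_4 = 4.3067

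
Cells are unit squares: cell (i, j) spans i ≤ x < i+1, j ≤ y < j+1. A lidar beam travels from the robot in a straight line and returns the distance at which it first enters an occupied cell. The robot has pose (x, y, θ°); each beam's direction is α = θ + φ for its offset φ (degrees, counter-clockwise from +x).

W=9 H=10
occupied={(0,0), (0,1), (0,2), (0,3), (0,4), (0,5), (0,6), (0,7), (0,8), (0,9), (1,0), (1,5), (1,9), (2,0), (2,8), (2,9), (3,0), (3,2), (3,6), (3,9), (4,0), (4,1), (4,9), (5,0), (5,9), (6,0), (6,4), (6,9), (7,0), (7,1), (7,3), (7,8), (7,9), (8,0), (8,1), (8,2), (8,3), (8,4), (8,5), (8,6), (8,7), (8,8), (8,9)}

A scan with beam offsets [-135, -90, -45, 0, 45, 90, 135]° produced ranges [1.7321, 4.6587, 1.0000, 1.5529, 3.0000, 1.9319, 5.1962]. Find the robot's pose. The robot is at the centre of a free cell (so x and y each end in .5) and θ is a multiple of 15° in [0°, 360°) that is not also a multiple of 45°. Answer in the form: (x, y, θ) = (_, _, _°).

The pose lattice has 47·16 = 752 candidates. Test each by forward raycasting.
  (1.5, 1.5, 150°): beam 1 = 1.9319 ≠ 1.7321 ✗
  (2.5, 3.5, 240°): beam 1 = 1.9319 ≠ 1.7321 ✗
  (2.5, 6.5, 30°): beam 1 = 5.6940 ≠ 1.7321 ✗
  …
  (2.5, 4.5, 195°): r_1=1.7321, r_2=4.6587, r_3=1.0000, r_4=1.5529, r_5=3.0000, r_6=1.9319, r_7=5.1962 — all match ✓
Unique over the lattice → pose = (2.5, 4.5, 195°).

(x, y, θ) = (2.5, 4.5, 195°)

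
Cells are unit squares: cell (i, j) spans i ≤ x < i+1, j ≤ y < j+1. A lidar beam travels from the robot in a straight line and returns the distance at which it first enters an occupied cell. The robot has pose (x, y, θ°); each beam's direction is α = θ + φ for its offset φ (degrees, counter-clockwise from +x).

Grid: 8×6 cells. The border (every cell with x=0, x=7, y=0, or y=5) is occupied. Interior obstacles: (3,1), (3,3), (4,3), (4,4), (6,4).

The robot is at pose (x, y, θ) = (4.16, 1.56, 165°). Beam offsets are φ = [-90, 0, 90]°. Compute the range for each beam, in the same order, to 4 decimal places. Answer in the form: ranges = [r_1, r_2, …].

beam 1: φ=-90°, α=75°
  d=(0.2588,0.9659)  start (4,1)  tX=3.2455 tY=0.4555  stride 1/|dx|=3.8637 1/|dy|=1.0353
    cross y-line → (4,2), t=0.4555
    cross y-line → (4,3), t=1.4908 (wall)
  → r_1 = 1.4908
beam 2: φ=0°, α=165°
  d=(-0.9659,0.2588)  start (4,1)  tX=0.1656 tY=1.7000  stride 1/|dx|=1.0353 1/|dy|=3.8637
    cross x-line → (3,1), t=0.1656 (wall)
  → r_2 = 0.1656
beam 3: φ=90°, α=255°
  d=(-0.2588,-0.9659)  start (4,1)  tX=0.6182 tY=0.5798  stride 1/|dx|=3.8637 1/|dy|=1.0353
    cross y-line → (4,0), t=0.5798 (wall)
  → r_3 = 0.5798

ranges = [1.4908, 0.1656, 0.5798]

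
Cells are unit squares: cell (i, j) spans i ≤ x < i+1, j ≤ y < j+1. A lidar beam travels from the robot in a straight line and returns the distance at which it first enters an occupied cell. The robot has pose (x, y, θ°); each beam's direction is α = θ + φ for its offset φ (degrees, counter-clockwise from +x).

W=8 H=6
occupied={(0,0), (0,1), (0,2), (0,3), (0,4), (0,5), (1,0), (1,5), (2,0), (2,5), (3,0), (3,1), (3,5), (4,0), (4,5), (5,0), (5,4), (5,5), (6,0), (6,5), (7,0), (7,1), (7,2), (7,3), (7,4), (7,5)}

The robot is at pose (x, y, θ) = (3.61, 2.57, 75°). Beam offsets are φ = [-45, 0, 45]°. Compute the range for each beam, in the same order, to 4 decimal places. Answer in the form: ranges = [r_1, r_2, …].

ranges = [3.9144, 2.5157, 2.8059]

beam 1: φ=-45°, α=30°
  dir = (cos 30°, sin 30°) = (0.8660, 0.5000); from cell (3,2)
  next x-line at t=0.4503, next y-line at t=0.8600; Δt_x=1.1547, Δt_y=2.0000
    x: enter (4,2) at t=0.4503
    y: enter (4,3) at t=0.8600
    x: enter (5,3) at t=1.6050
    x: enter (6,3) at t=2.7597
    y: enter (6,4) at t=2.8600
    x: enter (7,4) at t=3.9144 ← occupied
  → r_1 = 3.9144
beam 2: φ=0°, α=75°
  dir = (cos 75°, sin 75°) = (0.2588, 0.9659); from cell (3,2)
  next x-line at t=1.5068, next y-line at t=0.4452; Δt_x=3.8637, Δt_y=1.0353
    y: enter (3,3) at t=0.4452
    y: enter (3,4) at t=1.4804
    x: enter (4,4) at t=1.5068
    y: enter (4,5) at t=2.5157 ← occupied
  → r_2 = 2.5157
beam 3: φ=45°, α=120°
  dir = (cos 120°, sin 120°) = (-0.5000, 0.8660); from cell (3,2)
  next x-line at t=1.2200, next y-line at t=0.4965; Δt_x=2.0000, Δt_y=1.1547
    y: enter (3,3) at t=0.4965
    x: enter (2,3) at t=1.2200
    y: enter (2,4) at t=1.6512
    y: enter (2,5) at t=2.8059 ← occupied
  → r_3 = 2.8059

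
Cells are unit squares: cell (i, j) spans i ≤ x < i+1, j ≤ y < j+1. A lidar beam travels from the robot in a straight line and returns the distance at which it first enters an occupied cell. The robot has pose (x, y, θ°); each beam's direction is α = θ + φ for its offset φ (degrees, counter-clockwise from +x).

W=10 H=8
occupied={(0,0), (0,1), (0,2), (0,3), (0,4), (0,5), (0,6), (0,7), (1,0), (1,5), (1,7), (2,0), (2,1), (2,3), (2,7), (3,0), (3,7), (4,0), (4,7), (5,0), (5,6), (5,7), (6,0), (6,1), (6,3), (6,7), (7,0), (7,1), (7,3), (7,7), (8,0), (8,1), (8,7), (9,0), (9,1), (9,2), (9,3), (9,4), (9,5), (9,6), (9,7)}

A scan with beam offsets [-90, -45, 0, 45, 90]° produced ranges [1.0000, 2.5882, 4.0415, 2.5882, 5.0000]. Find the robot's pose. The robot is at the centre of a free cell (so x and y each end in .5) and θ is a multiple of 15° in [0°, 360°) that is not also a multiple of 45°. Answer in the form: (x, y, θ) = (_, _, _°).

(x, y, θ) = (3.5, 4.5, 300°)

The pose lattice has 39·16 = 624 candidates. Test each by forward raycasting.
  (8.5, 2.5, 15°): beam 1 = 0.5176 ≠ 1.0000 ✗
  (3.5, 5.5, 255°): beam 1 = 1.5529 ≠ 1.0000 ✗
  (4.5, 4.5, 120°): beam 1 = 5.0000 ≠ 1.0000 ✗
  (2.5, 6.5, 150°): beam 1 = 0.5774 ≠ 1.0000 ✗
  …
  (3.5, 4.5, 300°): r_1=1.0000, r_2=2.5882, r_3=4.0415, r_4=2.5882, r_5=5.0000 — all match ✓
Only this pose fits every beam.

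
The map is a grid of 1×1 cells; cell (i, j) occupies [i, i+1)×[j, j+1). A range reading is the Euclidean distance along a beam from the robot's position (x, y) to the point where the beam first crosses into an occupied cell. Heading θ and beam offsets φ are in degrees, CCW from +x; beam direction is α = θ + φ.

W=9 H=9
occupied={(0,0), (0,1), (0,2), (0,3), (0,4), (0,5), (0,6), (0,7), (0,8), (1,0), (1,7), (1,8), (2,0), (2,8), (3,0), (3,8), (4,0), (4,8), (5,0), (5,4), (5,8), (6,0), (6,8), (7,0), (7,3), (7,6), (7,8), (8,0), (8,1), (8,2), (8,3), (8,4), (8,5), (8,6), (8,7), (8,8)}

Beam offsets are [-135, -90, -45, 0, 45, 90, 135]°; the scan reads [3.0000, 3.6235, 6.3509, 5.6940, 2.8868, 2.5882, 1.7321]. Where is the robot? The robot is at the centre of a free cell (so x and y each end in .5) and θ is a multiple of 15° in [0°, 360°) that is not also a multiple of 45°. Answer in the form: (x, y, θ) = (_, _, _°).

(x, y, θ) = (3.5, 2.5, 105°)

Candidates: 45 free-cell centres × 16 headings = 720 poses. Raycast each; keep the one whose scan matches to 4 dp.
  (7.5, 2.5, 285°): beam 1 = 7.5056 ≠ 3.0000 ✗
  (3.5, 3.5, 60°): beam 1 = 2.5882 ≠ 3.0000 ✗
  (1.5, 5.5, 300°): beam 1 = 0.5176 ≠ 3.0000 ✗
  …
  (3.5, 2.5, 105°): r_1=3.0000, r_2=3.6235, r_3=6.3509, r_4=5.6940, r_5=2.8868, r_6=2.5882, r_7=1.7321 — all match ✓
Unique over the lattice → pose = (3.5, 2.5, 105°).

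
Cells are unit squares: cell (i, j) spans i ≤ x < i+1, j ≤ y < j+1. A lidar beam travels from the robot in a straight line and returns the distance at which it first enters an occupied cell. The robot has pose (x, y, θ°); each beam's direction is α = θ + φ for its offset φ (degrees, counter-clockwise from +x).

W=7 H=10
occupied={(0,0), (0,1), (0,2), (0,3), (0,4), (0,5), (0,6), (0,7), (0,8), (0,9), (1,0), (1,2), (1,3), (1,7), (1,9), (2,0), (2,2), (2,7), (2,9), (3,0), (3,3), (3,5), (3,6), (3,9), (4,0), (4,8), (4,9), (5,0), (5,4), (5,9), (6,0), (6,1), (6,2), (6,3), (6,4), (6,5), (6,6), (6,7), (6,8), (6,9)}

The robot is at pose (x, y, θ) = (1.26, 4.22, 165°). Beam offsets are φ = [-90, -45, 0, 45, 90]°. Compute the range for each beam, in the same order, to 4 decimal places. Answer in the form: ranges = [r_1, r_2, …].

beam 1: φ=-90°, α=75°
  cosα=0.2588 sinα=0.9659 | (1,4) | tMaxX 2.8591 tMaxY 0.8075 | tΔX 3.8637 tΔY 1.0353
    t=0.8075 [y] (1,5)
    t=1.8428 [y] (1,6)
    t=2.8591 [x] (2,6)
    t=2.8781 [y] (2,7) — stop
  → r_1 = 2.8781
beam 2: φ=-45°, α=120°
  cosα=-0.5000 sinα=0.8660 | (1,4) | tMaxX 0.5200 tMaxY 0.9007 | tΔX 2.0000 tΔY 1.1547
    t=0.5200 [x] (0,4) — stop
  → r_2 = 0.5200
beam 3: φ=0°, α=165°
  cosα=-0.9659 sinα=0.2588 | (1,4) | tMaxX 0.2692 tMaxY 3.0137 | tΔX 1.0353 tΔY 3.8637
    t=0.2692 [x] (0,4) — stop
  → r_3 = 0.2692
beam 4: φ=45°, α=210°
  cosα=-0.8660 sinα=-0.5000 | (1,4) | tMaxX 0.3002 tMaxY 0.4400 | tΔX 1.1547 tΔY 2.0000
    t=0.3002 [x] (0,4) — stop
  → r_4 = 0.3002
beam 5: φ=90°, α=255°
  cosα=-0.2588 sinα=-0.9659 | (1,4) | tMaxX 1.0046 tMaxY 0.2278 | tΔX 3.8637 tΔY 1.0353
    t=0.2278 [y] (1,3) — stop
  → r_5 = 0.2278

ranges = [2.8781, 0.5200, 0.2692, 0.3002, 0.2278]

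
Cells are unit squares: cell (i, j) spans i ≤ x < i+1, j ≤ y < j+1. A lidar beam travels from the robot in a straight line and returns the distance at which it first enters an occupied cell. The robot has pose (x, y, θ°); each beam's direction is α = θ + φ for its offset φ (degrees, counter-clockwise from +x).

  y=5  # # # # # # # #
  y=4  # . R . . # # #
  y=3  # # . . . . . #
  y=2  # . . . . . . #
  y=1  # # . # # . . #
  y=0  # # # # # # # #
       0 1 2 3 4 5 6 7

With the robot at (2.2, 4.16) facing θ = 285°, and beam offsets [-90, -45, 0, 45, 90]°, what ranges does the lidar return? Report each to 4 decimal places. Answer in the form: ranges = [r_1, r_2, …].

ranges = [0.6182, 0.4000, 3.0910, 5.5426, 2.8988]

beam 1: φ=-90°, α=195°
  dir = (cos 195°, sin 195°) = (-0.9659, -0.2588); from cell (2,4)
  next x-line at t=0.2071, next y-line at t=0.6182; Δt_x=1.0353, Δt_y=3.8637
    x: enter (1,4) at t=0.2071
    y: enter (1,3) at t=0.6182 ← occupied
  → r_1 = 0.6182
beam 2: φ=-45°, α=240°
  dir = (cos 240°, sin 240°) = (-0.5000, -0.8660); from cell (2,4)
  next x-line at t=0.4000, next y-line at t=0.1848; Δt_x=2.0000, Δt_y=1.1547
    y: enter (2,3) at t=0.1848
    x: enter (1,3) at t=0.4000 ← occupied
  → r_2 = 0.4000
beam 3: φ=0°, α=285°
  dir = (cos 285°, sin 285°) = (0.2588, -0.9659); from cell (2,4)
  next x-line at t=3.0910, next y-line at t=0.1656; Δt_x=3.8637, Δt_y=1.0353
    y: enter (2,3) at t=0.1656
    y: enter (2,2) at t=1.2009
    y: enter (2,1) at t=2.2362
    x: enter (3,1) at t=3.0910 ← occupied
  → r_3 = 3.0910
beam 4: φ=45°, α=330°
  dir = (cos 330°, sin 330°) = (0.8660, -0.5000); from cell (2,4)
  next x-line at t=0.9238, next y-line at t=0.3200; Δt_x=1.1547, Δt_y=2.0000
    y: enter (2,3) at t=0.3200
    x: enter (3,3) at t=0.9238
    x: enter (4,3) at t=2.0785
    y: enter (4,2) at t=2.3200
    x: enter (5,2) at t=3.2332
    y: enter (5,1) at t=4.3200
    x: enter (6,1) at t=4.3879
    x: enter (7,1) at t=5.5426 ← occupied
  → r_4 = 5.5426
beam 5: φ=90°, α=15°
  dir = (cos 15°, sin 15°) = (0.9659, 0.2588); from cell (2,4)
  next x-line at t=0.8282, next y-line at t=3.2455; Δt_x=1.0353, Δt_y=3.8637
    x: enter (3,4) at t=0.8282
    x: enter (4,4) at t=1.8635
    x: enter (5,4) at t=2.8988 ← occupied
  → r_5 = 2.8988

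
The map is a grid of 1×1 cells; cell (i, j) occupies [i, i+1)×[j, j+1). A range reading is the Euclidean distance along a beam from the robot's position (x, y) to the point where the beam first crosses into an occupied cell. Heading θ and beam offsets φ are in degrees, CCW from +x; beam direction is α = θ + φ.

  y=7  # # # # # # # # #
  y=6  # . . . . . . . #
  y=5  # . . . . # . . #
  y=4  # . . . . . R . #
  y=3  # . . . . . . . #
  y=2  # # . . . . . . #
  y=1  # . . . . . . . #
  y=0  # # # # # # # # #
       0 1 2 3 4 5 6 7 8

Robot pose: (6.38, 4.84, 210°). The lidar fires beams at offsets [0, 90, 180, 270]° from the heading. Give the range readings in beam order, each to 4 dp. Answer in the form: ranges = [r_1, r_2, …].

beam 1: φ=0°, α=210°
  direction (-0.8660, -0.5000); cell (6,4); t to first gridline: x 0.4388, y 1.6800 (then +1.1547 / +2.0000)
    (5,4) via x @ 0.4388
    (4,4) via x @ 1.5935
    (4,3) via y @ 1.6800
    (3,3) via x @ 2.7482
    (3,2) via y @ 3.6800
    (2,2) via x @ 3.9029
    (1,2) via x @ 5.0576  # hit
  → r_1 = 5.0576
beam 2: φ=90°, α=300°
  direction (0.5000, -0.8660); cell (6,4); t to first gridline: x 1.2400, y 0.9699 (then +2.0000 / +1.1547)
    (6,3) via y @ 0.9699
    (7,3) via x @ 1.2400
    (7,2) via y @ 2.1246
    (8,2) via x @ 3.2400  # hit
  → r_2 = 3.2400
beam 3: φ=180°, α=30°
  direction (0.8660, 0.5000); cell (6,4); t to first gridline: x 0.7159, y 0.3200 (then +1.1547 / +2.0000)
    (6,5) via y @ 0.3200
    (7,5) via x @ 0.7159
    (8,5) via x @ 1.8706  # hit
  → r_3 = 1.8706
beam 4: φ=270°, α=120°
  direction (-0.5000, 0.8660); cell (6,4); t to first gridline: x 0.7600, y 0.1848 (then +2.0000 / +1.1547)
    (6,5) via y @ 0.1848
    (5,5) via x @ 0.7600  # hit
  → r_4 = 0.7600

ranges = [5.0576, 3.2400, 1.8706, 0.7600]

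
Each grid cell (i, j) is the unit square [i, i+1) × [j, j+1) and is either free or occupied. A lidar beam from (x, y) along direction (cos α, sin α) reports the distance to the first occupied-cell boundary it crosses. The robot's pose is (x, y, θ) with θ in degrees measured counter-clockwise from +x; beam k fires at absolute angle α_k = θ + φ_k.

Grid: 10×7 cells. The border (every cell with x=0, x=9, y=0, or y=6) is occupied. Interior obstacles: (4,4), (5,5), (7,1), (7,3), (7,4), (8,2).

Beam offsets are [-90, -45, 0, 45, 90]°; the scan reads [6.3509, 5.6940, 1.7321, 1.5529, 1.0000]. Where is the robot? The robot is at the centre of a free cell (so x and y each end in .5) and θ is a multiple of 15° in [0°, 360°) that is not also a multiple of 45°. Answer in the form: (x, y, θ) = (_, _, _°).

Candidates: 34 free-cell centres × 16 headings = 544 poses. Raycast each; keep the one whose scan matches to 4 dp.
  (6.5, 2.5, 75°): beam 1 = 1.5529 ≠ 6.3509 ✗
  (3.5, 4.5, 60°): beam 1 = 0.5774 ≠ 6.3509 ✗
  (1.5, 3.5, 195°): beam 1 = 1.9319 ≠ 6.3509 ✗
  (2.5, 1.5, 255°): beam 1 = 1.5529 ≠ 6.3509 ✗
  (2.5, 2.5, 15°): beam 1 = 1.5529 ≠ 6.3509 ✗
  …
  (6.5, 2.5, 240°): r_1=6.3509, r_2=5.6940, r_3=1.7321, r_4=1.5529, r_5=1.0000 — all match ✓
Only this pose fits every beam.

(x, y, θ) = (6.5, 2.5, 240°)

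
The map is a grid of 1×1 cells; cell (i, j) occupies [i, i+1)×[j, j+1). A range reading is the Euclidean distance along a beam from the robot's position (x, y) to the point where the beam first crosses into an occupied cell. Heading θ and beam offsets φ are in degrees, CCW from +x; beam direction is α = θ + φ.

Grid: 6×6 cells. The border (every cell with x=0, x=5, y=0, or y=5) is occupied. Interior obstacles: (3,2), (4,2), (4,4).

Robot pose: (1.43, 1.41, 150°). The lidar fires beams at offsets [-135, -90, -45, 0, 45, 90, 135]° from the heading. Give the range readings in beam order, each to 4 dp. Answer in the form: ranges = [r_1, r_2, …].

beam 1: φ=-135°, α=15°
  direction (0.9659, 0.2588); cell (1,1); t to first gridline: x 0.5901, y 2.2796 (then +1.0353 / +3.8637)
    (2,1) via x @ 0.5901
    (3,1) via x @ 1.6254
    (3,2) via y @ 2.2796  # hit
  → r_1 = 2.2796
beam 2: φ=-90°, α=60°
  direction (0.5000, 0.8660); cell (1,1); t to first gridline: x 1.1400, y 0.6813 (then +2.0000 / +1.1547)
    (1,2) via y @ 0.6813
    (2,2) via x @ 1.1400
    (2,3) via y @ 1.8360
    (2,4) via y @ 2.9907
    (3,4) via x @ 3.1400
    (3,5) via y @ 4.1454  # hit
  → r_2 = 4.1454
beam 3: φ=-45°, α=105°
  direction (-0.2588, 0.9659); cell (1,1); t to first gridline: x 1.6614, y 0.6108 (then +3.8637 / +1.0353)
    (1,2) via y @ 0.6108
    (1,3) via y @ 1.6461
    (0,3) via x @ 1.6614  # hit
  → r_3 = 1.6614
beam 4: φ=0°, α=150°
  direction (-0.8660, 0.5000); cell (1,1); t to first gridline: x 0.4965, y 1.1800 (then +1.1547 / +2.0000)
    (0,1) via x @ 0.4965  # hit
  → r_4 = 0.4965
beam 5: φ=45°, α=195°
  direction (-0.9659, -0.2588); cell (1,1); t to first gridline: x 0.4452, y 1.5841 (then +1.0353 / +3.8637)
    (0,1) via x @ 0.4452  # hit
  → r_5 = 0.4452
beam 6: φ=90°, α=240°
  direction (-0.5000, -0.8660); cell (1,1); t to first gridline: x 0.8600, y 0.4734 (then +2.0000 / +1.1547)
    (1,0) via y @ 0.4734  # hit
  → r_6 = 0.4734
beam 7: φ=135°, α=285°
  direction (0.2588, -0.9659); cell (1,1); t to first gridline: x 2.2023, y 0.4245 (then +3.8637 / +1.0353)
    (1,0) via y @ 0.4245  # hit
  → r_7 = 0.4245

ranges = [2.2796, 4.1454, 1.6614, 0.4965, 0.4452, 0.4734, 0.4245]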